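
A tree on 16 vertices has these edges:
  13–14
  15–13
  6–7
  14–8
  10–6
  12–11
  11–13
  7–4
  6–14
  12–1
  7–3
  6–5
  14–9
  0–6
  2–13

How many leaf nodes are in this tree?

10

Exactly 10 nodes have a single neighbour: 0, 1, 2, 3, 4, 5, 8, 9, 10, 15.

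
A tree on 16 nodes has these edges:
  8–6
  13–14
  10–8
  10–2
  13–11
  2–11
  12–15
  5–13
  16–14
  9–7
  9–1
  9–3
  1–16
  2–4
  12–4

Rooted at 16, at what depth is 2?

Path from 16 to 2: 16–14–13–11–2, which has 4 edges.

4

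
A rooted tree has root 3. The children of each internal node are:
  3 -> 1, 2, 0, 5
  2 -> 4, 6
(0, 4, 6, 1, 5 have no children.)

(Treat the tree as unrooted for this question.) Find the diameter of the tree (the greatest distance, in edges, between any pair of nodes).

Starting from 1, a farthest node is 6 at distance 3.
One longest path: 1–3–2–6.
So the diameter is 3.

3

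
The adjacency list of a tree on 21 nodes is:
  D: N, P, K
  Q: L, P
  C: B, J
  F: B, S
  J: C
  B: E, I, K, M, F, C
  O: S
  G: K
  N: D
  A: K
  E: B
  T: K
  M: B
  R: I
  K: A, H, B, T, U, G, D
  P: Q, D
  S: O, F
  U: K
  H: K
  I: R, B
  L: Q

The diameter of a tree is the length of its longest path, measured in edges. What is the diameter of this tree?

BFS from L reaches O last, at distance 8; BFS from O confirms no node is farther.
Path: L-Q-P-D-K-B-F-S-O.

8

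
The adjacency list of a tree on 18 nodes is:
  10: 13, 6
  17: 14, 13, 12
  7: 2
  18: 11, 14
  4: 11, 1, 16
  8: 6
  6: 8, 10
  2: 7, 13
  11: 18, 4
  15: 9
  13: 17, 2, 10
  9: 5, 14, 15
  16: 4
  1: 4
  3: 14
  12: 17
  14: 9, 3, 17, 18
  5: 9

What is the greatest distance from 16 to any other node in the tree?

9

A farthest node from 16 is 8.
The path 16-4-11-18-14-17-13-10-6-8 has 9 edges.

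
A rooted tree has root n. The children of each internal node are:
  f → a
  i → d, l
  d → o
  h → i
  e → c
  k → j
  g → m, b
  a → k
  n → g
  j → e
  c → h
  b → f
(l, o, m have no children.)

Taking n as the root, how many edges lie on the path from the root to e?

n → g → b → f → a → k → j → e — 7 edges.

7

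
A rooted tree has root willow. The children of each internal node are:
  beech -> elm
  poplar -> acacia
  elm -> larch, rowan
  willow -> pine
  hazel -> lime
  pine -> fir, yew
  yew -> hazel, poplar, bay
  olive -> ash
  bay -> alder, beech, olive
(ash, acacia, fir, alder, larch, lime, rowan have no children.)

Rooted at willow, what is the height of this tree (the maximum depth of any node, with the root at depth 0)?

6

A deepest node is rowan, reached by willow-pine-yew-bay-beech-elm-rowan.
That path has 6 edges, so the height is 6.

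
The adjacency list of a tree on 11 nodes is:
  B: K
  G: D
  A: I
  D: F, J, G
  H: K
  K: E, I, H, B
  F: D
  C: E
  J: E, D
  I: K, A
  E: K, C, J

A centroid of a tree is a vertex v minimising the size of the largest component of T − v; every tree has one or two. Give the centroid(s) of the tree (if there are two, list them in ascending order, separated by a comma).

E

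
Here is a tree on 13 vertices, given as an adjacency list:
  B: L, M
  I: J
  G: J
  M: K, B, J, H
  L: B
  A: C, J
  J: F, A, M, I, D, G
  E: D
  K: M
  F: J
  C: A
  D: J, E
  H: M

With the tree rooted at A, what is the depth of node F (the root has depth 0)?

A → J → F — 2 edges.

2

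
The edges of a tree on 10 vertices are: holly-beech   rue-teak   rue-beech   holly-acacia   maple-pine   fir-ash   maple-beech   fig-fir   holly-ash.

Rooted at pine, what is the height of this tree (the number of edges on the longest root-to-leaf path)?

6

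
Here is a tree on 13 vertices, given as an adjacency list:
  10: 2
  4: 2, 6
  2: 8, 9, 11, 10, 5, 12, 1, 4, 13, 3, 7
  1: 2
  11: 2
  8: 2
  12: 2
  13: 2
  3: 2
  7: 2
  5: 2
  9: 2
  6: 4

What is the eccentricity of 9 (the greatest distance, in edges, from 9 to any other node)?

3

A farthest node from 9 is 6.
The path 9-2-4-6 has 3 edges.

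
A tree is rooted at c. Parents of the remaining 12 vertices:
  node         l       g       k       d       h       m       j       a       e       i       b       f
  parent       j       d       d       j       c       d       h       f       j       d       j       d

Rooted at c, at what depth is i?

c – h – j – d – i — 4 edges.

4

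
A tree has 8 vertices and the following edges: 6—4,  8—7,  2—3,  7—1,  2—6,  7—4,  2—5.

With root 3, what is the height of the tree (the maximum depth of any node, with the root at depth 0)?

A deepest node is 8, reached by 3 – 2 – 6 – 4 – 7 – 8.
That path has 5 edges, so the height is 5.

5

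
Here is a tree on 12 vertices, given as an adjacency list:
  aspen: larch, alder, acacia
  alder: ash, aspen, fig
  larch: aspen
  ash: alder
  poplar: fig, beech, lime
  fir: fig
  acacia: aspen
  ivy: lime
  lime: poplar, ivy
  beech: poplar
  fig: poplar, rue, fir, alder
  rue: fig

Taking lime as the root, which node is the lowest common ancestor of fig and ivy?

lime

Path fig→root: fig poplar lime; path ivy→root: ivy lime.
First common node: lime.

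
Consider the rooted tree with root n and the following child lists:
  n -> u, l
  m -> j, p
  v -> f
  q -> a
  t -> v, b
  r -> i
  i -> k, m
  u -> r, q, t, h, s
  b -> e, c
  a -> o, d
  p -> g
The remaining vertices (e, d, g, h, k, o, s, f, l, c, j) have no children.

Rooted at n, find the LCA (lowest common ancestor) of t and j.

u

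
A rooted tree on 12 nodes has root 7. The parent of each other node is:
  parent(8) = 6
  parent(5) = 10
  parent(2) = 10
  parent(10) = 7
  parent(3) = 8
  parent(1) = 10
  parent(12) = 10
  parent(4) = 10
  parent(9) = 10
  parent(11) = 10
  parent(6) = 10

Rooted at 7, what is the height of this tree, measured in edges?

4

A deepest node is 3, reached by 7–10–6–8–3.
That path has 4 edges, so the height is 4.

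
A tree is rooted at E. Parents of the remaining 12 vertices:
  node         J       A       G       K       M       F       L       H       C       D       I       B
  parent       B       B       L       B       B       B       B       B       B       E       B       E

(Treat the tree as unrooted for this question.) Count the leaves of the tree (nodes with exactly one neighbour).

Exactly 10 nodes have a single neighbour: A, C, D, F, G, H, I, J, K, M.

10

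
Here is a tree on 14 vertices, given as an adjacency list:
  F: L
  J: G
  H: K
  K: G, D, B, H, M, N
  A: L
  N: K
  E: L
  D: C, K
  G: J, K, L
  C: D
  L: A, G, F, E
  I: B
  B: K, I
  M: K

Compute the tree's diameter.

5

Starting from F, a farthest node is I at distance 5.
One longest path: F - L - G - K - B - I.
So the diameter is 5.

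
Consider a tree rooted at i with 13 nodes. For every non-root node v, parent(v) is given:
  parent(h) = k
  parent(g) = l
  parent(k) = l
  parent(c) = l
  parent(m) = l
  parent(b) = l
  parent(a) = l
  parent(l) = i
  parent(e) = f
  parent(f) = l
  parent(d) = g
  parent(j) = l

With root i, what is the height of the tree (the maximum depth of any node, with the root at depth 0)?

d sits deepest: i → l → g → d — 3 edges from the root.

3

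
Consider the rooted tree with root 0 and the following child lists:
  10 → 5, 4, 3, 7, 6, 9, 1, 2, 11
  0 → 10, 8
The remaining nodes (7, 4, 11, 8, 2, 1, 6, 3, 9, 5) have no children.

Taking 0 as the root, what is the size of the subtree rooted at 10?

10's subtree: {10, 6, 7, 9, 1, 5, 2, 3, 11, 4}, size 10.

10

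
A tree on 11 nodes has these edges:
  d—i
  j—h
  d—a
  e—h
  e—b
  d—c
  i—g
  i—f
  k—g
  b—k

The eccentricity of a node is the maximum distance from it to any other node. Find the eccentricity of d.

A farthest node from d is j.
The path d–i–g–k–b–e–h–j has 7 edges.

7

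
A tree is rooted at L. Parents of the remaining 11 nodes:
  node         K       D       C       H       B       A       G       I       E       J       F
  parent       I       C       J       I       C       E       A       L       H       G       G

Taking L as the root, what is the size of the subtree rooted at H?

9

H's subtree: {H, E, A, G, J, F, C, B, D}, size 9.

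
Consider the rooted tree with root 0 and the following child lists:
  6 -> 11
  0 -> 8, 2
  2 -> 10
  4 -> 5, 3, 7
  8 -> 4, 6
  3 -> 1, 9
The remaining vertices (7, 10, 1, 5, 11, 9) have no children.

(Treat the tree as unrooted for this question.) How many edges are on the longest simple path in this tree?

Starting from 1, a farthest node is 10 at distance 6.
One longest path: 1–3–4–8–0–2–10.
So the diameter is 6.

6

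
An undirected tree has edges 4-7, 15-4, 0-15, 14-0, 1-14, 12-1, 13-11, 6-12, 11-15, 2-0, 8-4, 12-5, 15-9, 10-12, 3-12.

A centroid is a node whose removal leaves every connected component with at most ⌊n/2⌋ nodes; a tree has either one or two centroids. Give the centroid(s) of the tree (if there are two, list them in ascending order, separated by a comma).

Removing 0 splits the tree into components of sizes 7, 7, 1; the largest is 7 ≤ ⌊16/2⌋ = 8.
Every other node leaves some component of size > 8, so the centroid is unique.

0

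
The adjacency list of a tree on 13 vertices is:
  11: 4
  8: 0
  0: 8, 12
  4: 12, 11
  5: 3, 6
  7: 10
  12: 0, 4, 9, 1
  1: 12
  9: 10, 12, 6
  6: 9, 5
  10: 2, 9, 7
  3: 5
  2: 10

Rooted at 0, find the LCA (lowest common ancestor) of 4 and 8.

0

Ancestors of 4 (toward the root): 4, 12, 0.
Ancestors of 8: 8, 0.
The deepest node appearing in both lists is 0.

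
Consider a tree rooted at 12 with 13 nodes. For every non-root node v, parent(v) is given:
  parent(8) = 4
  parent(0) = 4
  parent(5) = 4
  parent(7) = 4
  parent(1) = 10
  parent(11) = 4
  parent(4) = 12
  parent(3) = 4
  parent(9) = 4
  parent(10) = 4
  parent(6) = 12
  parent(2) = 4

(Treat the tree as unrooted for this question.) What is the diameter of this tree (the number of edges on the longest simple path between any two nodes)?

Starting from 1, a farthest node is 6 at distance 4.
One longest path: 1 - 10 - 4 - 12 - 6.
So the diameter is 4.

4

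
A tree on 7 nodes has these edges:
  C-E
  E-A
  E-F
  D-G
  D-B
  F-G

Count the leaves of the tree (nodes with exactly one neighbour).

3

Exactly 3 nodes have a single neighbour: A, B, C.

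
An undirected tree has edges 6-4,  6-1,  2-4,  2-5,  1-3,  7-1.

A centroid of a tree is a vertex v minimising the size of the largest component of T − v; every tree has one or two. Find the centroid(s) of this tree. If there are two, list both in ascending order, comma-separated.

Delete 6: the remaining components have sizes 3, 3. Max 3 ≤ 3, so 6 is a centroid.
No neighbour of 6 does as well, so 6 is the unique centroid.

6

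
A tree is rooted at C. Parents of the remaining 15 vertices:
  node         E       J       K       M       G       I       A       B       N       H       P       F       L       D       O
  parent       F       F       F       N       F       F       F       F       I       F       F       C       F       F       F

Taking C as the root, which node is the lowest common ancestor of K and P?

Path K→root: K F C; path P→root: P F C.
First common node: F.

F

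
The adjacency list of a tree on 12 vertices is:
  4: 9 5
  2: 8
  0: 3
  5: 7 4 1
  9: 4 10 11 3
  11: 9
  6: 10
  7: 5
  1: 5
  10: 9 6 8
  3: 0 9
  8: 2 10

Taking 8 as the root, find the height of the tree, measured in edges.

5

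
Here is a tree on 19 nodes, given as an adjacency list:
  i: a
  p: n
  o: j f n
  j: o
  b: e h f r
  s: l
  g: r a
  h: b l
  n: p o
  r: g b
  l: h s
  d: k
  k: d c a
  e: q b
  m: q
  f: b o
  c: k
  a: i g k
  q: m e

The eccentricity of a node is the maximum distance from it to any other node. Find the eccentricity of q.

7

The node farthest from q is c (d also at distance 7), via q – e – b – r – g – a – k – c — 7 edges.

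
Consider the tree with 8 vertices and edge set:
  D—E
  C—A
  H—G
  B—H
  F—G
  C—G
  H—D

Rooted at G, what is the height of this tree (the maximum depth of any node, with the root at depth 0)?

The longest root-to-leaf path is G → H → D → E (3 edges).

3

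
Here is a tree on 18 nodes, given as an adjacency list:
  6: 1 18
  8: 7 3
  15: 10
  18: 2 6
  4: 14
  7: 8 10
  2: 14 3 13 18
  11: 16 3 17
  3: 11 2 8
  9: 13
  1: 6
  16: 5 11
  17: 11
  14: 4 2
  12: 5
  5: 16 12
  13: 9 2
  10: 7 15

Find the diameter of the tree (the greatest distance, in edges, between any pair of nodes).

8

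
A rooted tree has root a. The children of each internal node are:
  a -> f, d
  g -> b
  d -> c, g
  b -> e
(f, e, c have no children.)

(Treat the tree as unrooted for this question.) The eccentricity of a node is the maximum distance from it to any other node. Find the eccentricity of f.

A farthest node from f is e.
The path f-a-d-g-b-e has 5 edges.

5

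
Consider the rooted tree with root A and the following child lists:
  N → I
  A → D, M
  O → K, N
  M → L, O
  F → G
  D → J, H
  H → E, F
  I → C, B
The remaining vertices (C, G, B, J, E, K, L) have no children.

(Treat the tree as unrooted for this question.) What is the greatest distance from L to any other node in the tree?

6

Distances from L peak at 6, attained at G.
L – M – A – D – H – F – G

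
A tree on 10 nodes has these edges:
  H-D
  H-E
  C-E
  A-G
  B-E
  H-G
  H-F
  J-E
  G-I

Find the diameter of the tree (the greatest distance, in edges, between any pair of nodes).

4

BFS from A reaches B last, at distance 4; BFS from B confirms no node is farther.
Path: A – G – H – E – B.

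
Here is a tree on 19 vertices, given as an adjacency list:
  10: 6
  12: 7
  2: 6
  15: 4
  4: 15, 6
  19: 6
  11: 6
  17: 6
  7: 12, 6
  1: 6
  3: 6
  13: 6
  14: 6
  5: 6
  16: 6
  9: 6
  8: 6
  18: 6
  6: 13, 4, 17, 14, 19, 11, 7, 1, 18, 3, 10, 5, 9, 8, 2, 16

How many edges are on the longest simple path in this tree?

Starting from 15, a farthest node is 12 at distance 4.
One longest path: 15-4-6-7-12.
So the diameter is 4.

4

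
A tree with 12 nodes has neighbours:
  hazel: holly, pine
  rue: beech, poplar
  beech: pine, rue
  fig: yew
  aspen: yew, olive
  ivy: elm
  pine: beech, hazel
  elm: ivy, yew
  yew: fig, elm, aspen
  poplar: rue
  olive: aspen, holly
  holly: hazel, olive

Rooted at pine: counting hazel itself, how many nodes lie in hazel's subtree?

The subtree rooted at hazel contains: hazel, holly, olive, aspen, yew, elm, fig, ivy — 8 nodes.

8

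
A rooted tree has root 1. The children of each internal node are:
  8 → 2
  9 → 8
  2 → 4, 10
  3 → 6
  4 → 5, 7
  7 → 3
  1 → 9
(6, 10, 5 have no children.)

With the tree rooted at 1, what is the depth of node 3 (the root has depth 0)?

Climbing from 3 to the root: 3 – 7 – 4 – 2 – 8 – 9 – 1. That's 6 steps.

6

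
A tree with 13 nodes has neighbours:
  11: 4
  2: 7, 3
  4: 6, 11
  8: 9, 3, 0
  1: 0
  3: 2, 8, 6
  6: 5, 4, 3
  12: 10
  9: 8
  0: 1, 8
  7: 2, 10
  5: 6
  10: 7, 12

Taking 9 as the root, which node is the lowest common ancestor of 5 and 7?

Ancestors of 5 (toward the root): 5, 6, 3, 8, 9.
Ancestors of 7: 7, 2, 3, 8, 9.
The deepest node appearing in both lists is 3.

3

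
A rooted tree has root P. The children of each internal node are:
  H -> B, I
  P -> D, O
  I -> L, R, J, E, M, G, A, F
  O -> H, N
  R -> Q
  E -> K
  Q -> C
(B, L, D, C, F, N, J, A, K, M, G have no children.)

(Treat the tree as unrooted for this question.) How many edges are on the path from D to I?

4

Walking from D: D – P – O – H – I. Length 4.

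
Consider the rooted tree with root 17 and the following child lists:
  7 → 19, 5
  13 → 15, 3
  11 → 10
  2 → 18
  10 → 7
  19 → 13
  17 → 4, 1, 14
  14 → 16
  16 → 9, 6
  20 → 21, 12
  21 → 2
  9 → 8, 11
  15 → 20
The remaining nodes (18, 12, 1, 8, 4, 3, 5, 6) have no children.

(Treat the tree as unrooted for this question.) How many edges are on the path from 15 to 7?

3

The path is 15 - 13 - 19 - 7, which has 3 edges.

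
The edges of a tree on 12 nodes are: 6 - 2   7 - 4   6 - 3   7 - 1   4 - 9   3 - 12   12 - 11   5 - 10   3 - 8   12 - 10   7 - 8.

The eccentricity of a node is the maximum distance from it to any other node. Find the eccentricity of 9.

7

Distances from 9 peak at 7, attained at 5.
9-4-7-8-3-12-10-5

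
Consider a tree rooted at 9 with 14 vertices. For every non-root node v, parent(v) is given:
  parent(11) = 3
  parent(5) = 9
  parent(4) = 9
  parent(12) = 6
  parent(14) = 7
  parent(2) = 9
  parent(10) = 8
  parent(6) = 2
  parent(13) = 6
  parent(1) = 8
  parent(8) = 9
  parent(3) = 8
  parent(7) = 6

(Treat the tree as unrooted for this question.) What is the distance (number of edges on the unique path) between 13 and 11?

6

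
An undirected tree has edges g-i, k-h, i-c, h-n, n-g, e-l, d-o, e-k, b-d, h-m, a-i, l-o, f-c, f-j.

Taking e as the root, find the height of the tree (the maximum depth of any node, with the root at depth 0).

8

A deepest node is j, reached by e-k-h-n-g-i-c-f-j.
That path has 8 edges, so the height is 8.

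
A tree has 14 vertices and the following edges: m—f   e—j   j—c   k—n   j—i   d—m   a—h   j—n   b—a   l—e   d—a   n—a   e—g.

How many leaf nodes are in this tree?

Degree-1 nodes: b, c, f, g, h, i, k, l — 8 of them.

8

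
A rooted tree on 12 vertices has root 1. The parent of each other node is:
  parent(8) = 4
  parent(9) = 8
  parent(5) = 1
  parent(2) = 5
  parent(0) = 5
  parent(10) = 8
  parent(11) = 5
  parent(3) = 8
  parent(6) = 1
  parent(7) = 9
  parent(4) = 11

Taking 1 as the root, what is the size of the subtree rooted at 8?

Descendants of 8 (including itself): 8, 10, 9, 3, 7. That's 5.

5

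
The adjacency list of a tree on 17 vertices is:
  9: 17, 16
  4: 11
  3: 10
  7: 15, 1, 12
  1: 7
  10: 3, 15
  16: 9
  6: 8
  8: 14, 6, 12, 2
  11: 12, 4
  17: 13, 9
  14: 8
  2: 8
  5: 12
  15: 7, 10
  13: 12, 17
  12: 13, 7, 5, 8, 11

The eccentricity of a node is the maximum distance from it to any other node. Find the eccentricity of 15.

6

Distances from 15 peak at 6, attained at 16.
15-7-12-13-17-9-16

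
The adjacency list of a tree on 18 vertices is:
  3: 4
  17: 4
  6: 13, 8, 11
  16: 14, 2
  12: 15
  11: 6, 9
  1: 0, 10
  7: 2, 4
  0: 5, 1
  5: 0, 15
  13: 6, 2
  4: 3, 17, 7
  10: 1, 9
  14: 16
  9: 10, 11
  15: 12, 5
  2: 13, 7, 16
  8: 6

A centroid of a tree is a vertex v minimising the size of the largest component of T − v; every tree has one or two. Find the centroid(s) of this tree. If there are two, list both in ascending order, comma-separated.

Delete 6: the remaining components have sizes 8, 8, 1. Max 8 ≤ 9, so 6 is a centroid.
Every other node leaves some component of size > 9, so the centroid is unique.

6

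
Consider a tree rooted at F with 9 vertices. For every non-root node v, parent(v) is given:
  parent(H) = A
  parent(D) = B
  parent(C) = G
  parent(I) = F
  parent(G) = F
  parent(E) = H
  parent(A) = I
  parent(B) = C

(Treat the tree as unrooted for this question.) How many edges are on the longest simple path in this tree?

8

BFS from D reaches E last, at distance 8; BFS from E confirms no node is farther.
Path: D – B – C – G – F – I – A – H – E.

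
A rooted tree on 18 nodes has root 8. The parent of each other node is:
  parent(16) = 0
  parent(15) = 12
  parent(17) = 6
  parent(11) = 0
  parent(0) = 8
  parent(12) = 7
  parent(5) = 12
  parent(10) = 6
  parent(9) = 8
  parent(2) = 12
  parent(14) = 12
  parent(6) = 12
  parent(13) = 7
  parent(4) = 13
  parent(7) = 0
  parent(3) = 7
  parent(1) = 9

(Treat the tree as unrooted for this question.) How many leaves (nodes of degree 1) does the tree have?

11

Exactly 11 nodes have a single neighbour: 1, 2, 3, 4, 5, 10, 11, 14, 15, 16, 17.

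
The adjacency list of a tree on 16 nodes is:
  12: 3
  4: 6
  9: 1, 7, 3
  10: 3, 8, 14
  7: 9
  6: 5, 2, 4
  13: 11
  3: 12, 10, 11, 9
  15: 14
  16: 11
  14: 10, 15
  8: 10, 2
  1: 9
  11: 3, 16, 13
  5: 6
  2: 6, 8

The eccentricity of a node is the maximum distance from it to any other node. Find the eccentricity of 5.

The node farthest from 5 is 7 (13, 16, 1 also at distance 7), via 5-6-2-8-10-3-9-7 — 7 edges.

7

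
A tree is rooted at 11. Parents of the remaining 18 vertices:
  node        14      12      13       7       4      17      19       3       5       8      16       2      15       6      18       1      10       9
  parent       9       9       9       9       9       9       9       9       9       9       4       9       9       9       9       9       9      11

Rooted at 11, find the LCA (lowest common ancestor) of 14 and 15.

14's ancestor chain is 14, 9, 11 and 15's is 15, 9, 11; they first meet at 9.

9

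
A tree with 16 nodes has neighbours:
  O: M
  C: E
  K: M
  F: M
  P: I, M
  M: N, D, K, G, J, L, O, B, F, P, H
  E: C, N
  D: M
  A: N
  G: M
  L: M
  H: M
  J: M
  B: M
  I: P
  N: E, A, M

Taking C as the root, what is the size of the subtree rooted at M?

12

The subtree rooted at M contains: M, P, K, L, F, J, O, H, D, B, G, I — 12 nodes.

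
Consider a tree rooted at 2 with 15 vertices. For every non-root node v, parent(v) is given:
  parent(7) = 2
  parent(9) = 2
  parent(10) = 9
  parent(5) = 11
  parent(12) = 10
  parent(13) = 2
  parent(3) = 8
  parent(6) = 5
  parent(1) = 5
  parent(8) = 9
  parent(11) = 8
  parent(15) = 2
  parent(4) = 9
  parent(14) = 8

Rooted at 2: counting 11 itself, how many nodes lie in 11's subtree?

4

Descendants of 11 (including itself): 11, 5, 1, 6. That's 4.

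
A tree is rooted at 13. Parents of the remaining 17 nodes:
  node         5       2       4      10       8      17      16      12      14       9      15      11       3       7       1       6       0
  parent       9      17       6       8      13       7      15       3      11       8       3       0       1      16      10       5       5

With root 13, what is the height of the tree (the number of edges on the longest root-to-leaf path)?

9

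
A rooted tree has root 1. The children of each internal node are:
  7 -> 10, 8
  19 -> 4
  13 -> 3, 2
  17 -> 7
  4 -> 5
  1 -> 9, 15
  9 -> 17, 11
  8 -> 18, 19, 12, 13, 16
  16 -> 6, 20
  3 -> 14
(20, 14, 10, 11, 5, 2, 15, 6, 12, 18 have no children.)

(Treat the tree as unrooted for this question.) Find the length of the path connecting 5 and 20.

5

The path is 5 – 4 – 19 – 8 – 16 – 20, which has 5 edges.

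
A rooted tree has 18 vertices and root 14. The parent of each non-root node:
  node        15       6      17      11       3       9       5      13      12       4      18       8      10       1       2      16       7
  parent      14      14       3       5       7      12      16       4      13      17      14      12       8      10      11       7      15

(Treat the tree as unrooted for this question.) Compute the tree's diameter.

12

A longest path is 1-10-8-12-13-4-17-3-7-16-5-11-2, with 12 edges.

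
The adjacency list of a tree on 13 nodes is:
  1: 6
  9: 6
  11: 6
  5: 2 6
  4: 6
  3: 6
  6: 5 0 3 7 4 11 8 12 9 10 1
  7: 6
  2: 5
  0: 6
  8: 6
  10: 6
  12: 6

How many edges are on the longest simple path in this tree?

3

BFS from 2 reaches 0 last, at distance 3; BFS from 0 confirms no node is farther.
Path: 2 – 5 – 6 – 0.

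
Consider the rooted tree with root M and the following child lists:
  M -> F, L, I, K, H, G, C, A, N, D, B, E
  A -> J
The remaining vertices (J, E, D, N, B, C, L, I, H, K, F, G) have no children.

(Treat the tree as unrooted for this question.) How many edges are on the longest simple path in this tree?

3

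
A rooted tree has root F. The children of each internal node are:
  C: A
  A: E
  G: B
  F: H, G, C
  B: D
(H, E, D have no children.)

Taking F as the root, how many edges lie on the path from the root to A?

2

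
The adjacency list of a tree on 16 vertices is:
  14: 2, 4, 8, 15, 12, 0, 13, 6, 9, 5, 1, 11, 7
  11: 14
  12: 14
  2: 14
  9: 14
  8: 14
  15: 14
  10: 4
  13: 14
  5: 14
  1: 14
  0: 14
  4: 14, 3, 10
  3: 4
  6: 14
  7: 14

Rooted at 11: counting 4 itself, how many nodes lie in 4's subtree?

3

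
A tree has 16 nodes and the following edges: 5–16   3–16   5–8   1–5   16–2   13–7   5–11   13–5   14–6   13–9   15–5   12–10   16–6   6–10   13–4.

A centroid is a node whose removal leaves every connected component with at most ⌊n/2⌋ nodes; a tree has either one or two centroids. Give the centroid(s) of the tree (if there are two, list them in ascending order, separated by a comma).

If 5 is removed the pieces have sizes 7, 4, 1, 1, 1, 1, all ≤ ⌊16/2⌋ = 8.
Every other node leaves some component of size > 8, so the centroid is unique.

5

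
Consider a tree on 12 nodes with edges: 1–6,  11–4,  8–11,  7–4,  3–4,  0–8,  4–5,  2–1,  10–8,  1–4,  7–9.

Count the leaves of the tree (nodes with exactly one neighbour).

Degree-1 nodes: 0, 2, 3, 5, 6, 9, 10 — 7 of them.

7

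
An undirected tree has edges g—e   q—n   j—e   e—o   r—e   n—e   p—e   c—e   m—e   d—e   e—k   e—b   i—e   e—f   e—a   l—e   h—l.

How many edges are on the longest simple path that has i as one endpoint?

3

Distances from i peak at 3, attained at h (q also at distance 3).
i–e–l–h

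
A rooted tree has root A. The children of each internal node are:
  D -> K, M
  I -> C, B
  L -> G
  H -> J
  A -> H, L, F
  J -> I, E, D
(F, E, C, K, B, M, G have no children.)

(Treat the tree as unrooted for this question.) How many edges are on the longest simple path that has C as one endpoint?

A farthest node from C is G.
The path C – I – J – H – A – L – G has 6 edges.

6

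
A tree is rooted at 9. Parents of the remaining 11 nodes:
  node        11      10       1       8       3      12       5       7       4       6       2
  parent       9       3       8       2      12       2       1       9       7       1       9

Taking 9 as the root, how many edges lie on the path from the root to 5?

4

9–2–8–1–5 — 4 edges.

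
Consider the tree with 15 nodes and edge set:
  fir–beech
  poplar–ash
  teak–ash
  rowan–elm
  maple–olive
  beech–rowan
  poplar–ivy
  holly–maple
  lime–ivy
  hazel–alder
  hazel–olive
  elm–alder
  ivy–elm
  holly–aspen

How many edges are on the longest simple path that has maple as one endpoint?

8

Distances from maple peak at 8, attained at teak.
maple – olive – hazel – alder – elm – ivy – poplar – ash – teak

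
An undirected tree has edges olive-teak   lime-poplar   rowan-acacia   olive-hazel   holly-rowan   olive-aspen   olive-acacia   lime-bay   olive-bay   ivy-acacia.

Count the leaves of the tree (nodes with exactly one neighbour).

6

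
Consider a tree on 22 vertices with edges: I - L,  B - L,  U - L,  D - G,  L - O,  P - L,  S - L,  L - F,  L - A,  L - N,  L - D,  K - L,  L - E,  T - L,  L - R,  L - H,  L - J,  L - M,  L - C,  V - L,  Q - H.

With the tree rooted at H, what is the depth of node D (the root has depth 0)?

Path from H to D: H–L–D, which has 2 edges.

2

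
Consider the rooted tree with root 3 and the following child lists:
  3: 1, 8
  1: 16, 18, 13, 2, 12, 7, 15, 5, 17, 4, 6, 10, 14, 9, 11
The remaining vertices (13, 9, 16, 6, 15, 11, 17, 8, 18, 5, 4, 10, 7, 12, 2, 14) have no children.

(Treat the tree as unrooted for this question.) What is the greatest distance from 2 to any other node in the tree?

A farthest node from 2 is 8.
The path 2-1-3-8 has 3 edges.

3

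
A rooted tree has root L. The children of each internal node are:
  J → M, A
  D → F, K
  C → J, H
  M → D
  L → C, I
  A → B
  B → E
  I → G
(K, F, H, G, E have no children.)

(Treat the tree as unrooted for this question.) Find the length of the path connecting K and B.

The path is K–D–M–J–A–B, which has 5 edges.

5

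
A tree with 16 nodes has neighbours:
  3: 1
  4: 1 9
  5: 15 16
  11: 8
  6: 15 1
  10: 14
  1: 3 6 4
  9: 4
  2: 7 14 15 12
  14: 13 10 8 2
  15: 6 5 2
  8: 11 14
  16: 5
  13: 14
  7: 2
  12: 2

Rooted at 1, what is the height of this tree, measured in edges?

The longest root-to-leaf path is 1-6-15-2-14-8-11 (6 edges).

6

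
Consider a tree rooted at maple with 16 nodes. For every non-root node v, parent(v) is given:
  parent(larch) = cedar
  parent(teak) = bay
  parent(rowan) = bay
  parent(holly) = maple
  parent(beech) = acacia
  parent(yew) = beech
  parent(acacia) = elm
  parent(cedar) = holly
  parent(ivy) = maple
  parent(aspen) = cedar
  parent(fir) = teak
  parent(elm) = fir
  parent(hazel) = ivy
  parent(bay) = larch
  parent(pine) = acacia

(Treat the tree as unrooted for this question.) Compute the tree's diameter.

12

Starting from hazel, a farthest node is yew at distance 12.
One longest path: hazel – ivy – maple – holly – cedar – larch – bay – teak – fir – elm – acacia – beech – yew.
So the diameter is 12.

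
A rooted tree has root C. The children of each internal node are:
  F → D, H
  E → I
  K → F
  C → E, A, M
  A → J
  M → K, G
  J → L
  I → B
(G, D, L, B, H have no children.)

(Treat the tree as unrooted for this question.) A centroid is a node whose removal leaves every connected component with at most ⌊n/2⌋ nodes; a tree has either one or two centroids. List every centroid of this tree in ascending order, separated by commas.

If C is removed the pieces have sizes 6, 3, 3, all ≤ ⌊13/2⌋ = 6.
Every other node leaves some component of size > 6, so the centroid is unique.

C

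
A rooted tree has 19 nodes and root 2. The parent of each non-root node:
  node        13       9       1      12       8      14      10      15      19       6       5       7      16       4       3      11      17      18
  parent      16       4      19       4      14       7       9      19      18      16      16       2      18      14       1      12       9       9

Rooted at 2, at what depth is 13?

7

Path from 2 to 13: 2 → 7 → 14 → 4 → 9 → 18 → 16 → 13, which has 7 edges.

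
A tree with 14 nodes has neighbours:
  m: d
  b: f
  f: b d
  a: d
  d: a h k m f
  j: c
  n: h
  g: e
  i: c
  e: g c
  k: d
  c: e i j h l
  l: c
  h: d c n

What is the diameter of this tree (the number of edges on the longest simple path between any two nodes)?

A longest path is g–e–c–h–d–f–b, with 6 edges.

6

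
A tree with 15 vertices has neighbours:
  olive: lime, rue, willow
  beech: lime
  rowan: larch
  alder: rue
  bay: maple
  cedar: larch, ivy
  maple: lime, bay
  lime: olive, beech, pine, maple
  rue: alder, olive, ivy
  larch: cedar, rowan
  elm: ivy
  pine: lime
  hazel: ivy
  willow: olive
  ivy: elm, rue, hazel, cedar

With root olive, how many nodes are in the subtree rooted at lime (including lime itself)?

5

Descendants of lime (including itself): lime, beech, maple, pine, bay. That's 5.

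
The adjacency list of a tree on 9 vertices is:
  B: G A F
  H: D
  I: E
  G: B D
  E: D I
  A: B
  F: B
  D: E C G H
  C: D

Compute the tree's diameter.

Starting from A, a farthest node is I at distance 5.
One longest path: A–B–G–D–E–I.
So the diameter is 5.

5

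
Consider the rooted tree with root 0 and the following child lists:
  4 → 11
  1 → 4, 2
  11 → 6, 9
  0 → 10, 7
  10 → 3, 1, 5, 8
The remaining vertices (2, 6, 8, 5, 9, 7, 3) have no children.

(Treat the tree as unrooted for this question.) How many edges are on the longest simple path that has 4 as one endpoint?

The node farthest from 4 is 7, via 4-1-10-0-7 — 4 edges.

4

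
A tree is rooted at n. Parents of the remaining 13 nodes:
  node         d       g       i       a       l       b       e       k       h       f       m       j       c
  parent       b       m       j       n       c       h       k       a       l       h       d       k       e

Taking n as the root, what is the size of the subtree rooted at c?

The subtree rooted at c contains: c, l, h, f, b, d, m, g — 8 nodes.

8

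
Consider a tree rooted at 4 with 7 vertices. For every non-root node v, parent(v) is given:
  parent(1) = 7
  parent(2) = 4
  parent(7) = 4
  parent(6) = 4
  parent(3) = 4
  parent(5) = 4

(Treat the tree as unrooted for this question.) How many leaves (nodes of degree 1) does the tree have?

The leaves are 1, 2, 3, 5, 6.
That is 5 leaves.

5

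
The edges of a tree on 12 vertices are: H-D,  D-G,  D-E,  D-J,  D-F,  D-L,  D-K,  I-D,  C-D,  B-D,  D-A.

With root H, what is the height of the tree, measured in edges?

A deepest node is I, reached by H-D-I.
That path has 2 edges, so the height is 2.

2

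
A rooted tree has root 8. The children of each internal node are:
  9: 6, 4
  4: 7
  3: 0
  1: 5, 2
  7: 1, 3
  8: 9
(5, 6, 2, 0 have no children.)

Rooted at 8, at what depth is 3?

4

8 – 9 – 4 – 7 – 3 — 4 edges.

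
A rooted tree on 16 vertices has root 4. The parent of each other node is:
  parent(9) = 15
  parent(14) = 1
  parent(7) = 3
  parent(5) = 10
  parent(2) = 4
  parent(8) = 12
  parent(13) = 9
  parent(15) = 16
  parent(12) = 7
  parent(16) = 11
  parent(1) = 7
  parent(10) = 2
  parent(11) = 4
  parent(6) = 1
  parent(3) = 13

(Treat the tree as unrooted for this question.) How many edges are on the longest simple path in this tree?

A longest path is 14–1–7–3–13–9–15–16–11–4–2–10–5, with 12 edges.

12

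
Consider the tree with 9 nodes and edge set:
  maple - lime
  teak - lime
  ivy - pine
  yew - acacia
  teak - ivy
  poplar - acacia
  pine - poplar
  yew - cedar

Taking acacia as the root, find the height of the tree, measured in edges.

maple sits deepest: acacia → poplar → pine → ivy → teak → lime → maple — 6 edges from the root.

6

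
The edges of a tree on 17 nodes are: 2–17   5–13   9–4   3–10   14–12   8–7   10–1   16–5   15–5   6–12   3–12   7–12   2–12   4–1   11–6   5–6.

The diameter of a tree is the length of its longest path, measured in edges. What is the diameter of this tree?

A longest path is 9 – 4 – 1 – 10 – 3 – 12 – 6 – 5 – 16, with 8 edges.

8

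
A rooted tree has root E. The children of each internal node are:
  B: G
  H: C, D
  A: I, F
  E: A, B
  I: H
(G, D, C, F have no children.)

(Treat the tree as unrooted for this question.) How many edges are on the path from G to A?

3

The path is G - B - E - A, which has 3 edges.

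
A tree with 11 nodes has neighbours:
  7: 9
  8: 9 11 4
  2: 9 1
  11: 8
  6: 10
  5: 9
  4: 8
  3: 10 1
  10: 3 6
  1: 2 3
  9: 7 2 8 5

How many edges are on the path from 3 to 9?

3 - 1 - 2 - 9: 3 edges.

3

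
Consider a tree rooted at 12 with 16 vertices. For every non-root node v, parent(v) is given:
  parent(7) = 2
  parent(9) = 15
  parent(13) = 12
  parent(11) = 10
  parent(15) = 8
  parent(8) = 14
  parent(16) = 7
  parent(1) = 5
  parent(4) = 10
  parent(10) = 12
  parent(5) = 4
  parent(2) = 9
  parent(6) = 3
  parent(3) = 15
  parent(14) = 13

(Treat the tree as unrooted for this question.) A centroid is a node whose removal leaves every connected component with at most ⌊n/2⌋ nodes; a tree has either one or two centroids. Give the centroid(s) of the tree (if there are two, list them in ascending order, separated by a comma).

Removing 8 splits the tree into components of sizes 8, 7; the largest is 8 ≤ ⌊16/2⌋ = 8.
14 is adjacent to 8 and is also a centroid (the largest component after removing it is likewise 8).

8, 14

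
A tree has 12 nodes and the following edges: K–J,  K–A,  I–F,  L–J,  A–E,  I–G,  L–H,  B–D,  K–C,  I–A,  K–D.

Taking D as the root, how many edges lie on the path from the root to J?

Climbing from J to the root: J – K – D. That's 2 steps.

2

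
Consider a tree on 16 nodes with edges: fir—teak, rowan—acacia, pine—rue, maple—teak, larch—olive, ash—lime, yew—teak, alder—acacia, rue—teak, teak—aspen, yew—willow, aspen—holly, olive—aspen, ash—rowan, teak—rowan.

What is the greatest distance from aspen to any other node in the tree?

Distances from aspen peak at 4, attained at alder (lime also at distance 4).
aspen-teak-rowan-acacia-alder

4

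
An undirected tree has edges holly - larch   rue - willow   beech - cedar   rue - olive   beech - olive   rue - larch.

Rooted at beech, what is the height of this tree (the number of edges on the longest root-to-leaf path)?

holly sits deepest: beech-olive-rue-larch-holly — 4 edges from the root.

4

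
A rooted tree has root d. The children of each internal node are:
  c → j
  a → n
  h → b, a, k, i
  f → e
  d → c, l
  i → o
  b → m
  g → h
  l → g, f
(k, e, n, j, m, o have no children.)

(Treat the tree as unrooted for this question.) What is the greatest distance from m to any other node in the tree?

A farthest node from m is j.
The path m-b-h-g-l-d-c-j has 7 edges.

7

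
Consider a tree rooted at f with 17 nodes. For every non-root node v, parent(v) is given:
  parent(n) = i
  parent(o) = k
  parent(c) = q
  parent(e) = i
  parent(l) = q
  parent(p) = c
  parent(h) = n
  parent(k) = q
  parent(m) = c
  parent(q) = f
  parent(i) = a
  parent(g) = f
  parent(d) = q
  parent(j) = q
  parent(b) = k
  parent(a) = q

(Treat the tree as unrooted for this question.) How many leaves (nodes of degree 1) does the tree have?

Exactly 10 nodes have a single neighbour: b, d, e, g, h, j, l, m, o, p.

10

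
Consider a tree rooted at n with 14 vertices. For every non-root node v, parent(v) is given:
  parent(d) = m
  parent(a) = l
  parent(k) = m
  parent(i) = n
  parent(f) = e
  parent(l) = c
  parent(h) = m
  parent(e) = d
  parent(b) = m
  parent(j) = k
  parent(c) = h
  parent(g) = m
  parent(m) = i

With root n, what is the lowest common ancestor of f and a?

Path f→root: f e d m i n; path a→root: a l c h m i n.
First common node: m.

m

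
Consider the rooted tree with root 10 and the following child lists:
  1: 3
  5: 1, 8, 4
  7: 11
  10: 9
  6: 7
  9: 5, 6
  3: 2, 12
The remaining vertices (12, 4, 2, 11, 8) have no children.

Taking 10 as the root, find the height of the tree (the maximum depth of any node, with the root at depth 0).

5

2 sits deepest: 10 – 9 – 5 – 1 – 3 – 2 — 5 edges from the root.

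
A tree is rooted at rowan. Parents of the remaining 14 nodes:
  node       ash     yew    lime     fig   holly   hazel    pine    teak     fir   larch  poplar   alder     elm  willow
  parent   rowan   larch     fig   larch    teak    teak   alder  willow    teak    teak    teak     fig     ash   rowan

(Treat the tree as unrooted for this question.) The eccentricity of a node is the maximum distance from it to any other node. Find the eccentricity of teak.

4

The node farthest from teak is elm (pine also at distance 4), via teak – willow – rowan – ash – elm — 4 edges.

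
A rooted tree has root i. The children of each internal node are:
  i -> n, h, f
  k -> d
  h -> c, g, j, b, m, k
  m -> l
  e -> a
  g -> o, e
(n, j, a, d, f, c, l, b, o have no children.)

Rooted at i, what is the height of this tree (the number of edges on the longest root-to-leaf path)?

4

The longest root-to-leaf path is i – h – g – e – a (4 edges).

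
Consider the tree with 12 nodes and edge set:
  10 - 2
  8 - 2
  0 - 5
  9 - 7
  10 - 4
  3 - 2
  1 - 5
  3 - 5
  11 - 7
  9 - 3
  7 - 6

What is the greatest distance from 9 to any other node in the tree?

4

Distances from 9 peak at 4, attained at 4.
9 – 3 – 2 – 10 – 4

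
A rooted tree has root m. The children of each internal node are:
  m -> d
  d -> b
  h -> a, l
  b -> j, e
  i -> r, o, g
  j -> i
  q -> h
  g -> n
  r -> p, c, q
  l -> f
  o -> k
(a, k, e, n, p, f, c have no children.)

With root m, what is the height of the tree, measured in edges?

A deepest node is f, reached by m → d → b → j → i → r → q → h → l → f.
That path has 9 edges, so the height is 9.

9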